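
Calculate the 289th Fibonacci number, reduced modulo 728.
281

Matrix identity: Q^n = [[F_(n+1), F_n], [F_n, F_(n-1)]] with Q = [[1,1],[1,0]].
n = 289 = 100100001₂. Square-and-multiply, entries mod 728:
Q^1 = [[1,1],[1,0]]
Q^2 = (Q^1)² = [[2,1],[1,1]]
Q^4 = (Q^2)² = [[5,3],[3,2]]
Q^9 = (Q^4)²·Q = [[55,34],[34,21]]
Q^18 = (Q^9)² = [[541,400],[400,141]]
Q^36 = (Q^18)² = [[593,528],[528,65]]
Q^72 = (Q^36)² = [[713,168],[168,545]]
Q^144 = (Q^72)² = [[57,224],[224,561]]
Q^289 = (Q^144)²·Q = [[393,281],[281,112]]
F_289 mod 728 = Q^289[0][1] = 281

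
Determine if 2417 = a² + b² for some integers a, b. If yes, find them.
4² + 49² (a=4, b=49)

Factorization: 2417 = 2417
By Fermat: n is sum of two squares iff every prime p ≡ 3 (mod 4) appears to even power.
All primes ≡ 3 (mod 4) appear to even power.
Search a = 0, 1, 2, … for 2417 - a² a perfect square: first hit at a = 4: 2417 - 16 = 2401 = 49².
2417 = 4² + 49² = 16 + 2401 ✓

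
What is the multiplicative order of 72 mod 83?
82

83 is prime, so ord(72) divides φ(83) = 82.
Divisors of 82: 1, 2, 41, 82.
Repeated squaring: 72^1 ≡ 72, 72^2 ≡ 38, 72^4 ≡ 33, 72^8 ≡ 10, 72^16 ≡ 17, 72^32 ≡ 40, 72^64 ≡ 23 (mod 83).
Test 72^d mod 83 for each divisor d in increasing order:
72^1 ≡ 72
72^2 ≡ 38
72^41 = 72^32·72^8·72^1 ≡ 82
72^82 = 72^64·72^16·72^2 ≡ 1  ← first divisor giving 1
The order is 82.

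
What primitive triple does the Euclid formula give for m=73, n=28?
(4545, 4088, 6113)

Euclid's formula: a = m² - n², b = 2mn, c = m² + n²
m = 73, n = 28
a = 73² - 28² = 5329 - 784 = 4545
b = 2 × 73 × 28 = 4088
c = 73² + 28² = 5329 + 784 = 6113
Verification: 4545² + 4088² = 20657025 + 16711744 = 37368769 = 6113² ✓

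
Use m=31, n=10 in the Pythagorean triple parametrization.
(861, 620, 1061)

Euclid's formula: a = m² - n², b = 2mn, c = m² + n²
m = 31, n = 10
a = 31² - 10² = 961 - 100 = 861
b = 2 × 31 × 10 = 620
c = 31² + 10² = 961 + 100 = 1061
Verification: 861² + 620² = 741321 + 384400 = 1125721 = 1061² ✓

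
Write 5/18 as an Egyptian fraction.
1/4 + 1/36

Greedy algorithm:
5/18: ceiling(18/5) = 4, use 1/4
1/36: ceiling(36/1) = 36, use 1/36
Result: 5/18 = 1/4 + 1/36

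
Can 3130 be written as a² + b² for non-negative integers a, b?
23² + 51² (a=23, b=51)

Factorization: 3130 = 2 × 5 × 313
By Fermat: n is sum of two squares iff every prime p ≡ 3 (mod 4) appears to even power.
All primes ≡ 3 (mod 4) appear to even power.
Search a = 0, 1, 2, … for 3130 - a² a perfect square: first hit at a = 23: 3130 - 529 = 2601 = 51².
3130 = 23² + 51² = 529 + 2601 ✓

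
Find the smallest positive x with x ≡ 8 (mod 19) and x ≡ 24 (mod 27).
483

Using Chinese Remainder Theorem:
M = 19 × 27 = 513
M1 = 27, M2 = 19
y1 = 27^(-1) mod 19 = 12
y2 = 19^(-1) mod 27 = 10
x = (8×27×12 + 24×19×10) mod 513 = 483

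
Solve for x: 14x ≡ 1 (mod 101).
65

gcd(14, 101) = 1, so the inverse exists.
Extended Euclidean algorithm on (101, 14):
101 = 7 × 14 + 3  ⟹  3 = (1)·101 + (-7)·14
14 = 4 × 3 + 2  ⟹  2 = (-4)·101 + (29)·14
3 = 1 × 2 + 1  ⟹  1 = (5)·101 + (-36)·14
So (-36)·14 ≡ 1 (mod 101), i.e. 14^(-1) ≡ -36 ≡ 65 (mod 101).
Check: 14 × 65 = 910 ≡ 1 (mod 101)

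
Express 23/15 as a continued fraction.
[1; 1, 1, 7]

Euclidean algorithm steps:
23 = 1 × 15 + 8
15 = 1 × 8 + 7
8 = 1 × 7 + 1
7 = 7 × 1 + 0
Continued fraction: [1; 1, 1, 7]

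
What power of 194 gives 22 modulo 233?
71

Baby-step giant-step with step n = ⌈√233⌉ = 16.
Baby steps 194^j mod 233 (j:value) for j=0..15: 0:1, 1:194, 2:123, 3:96, 4:217, 5:158, 6:129, 7:95, 8:23, 9:35, 10:33, 11:111, 12:98, 13:139, 14:171, 15:88.
Giant-step multiplier: 194^(-16) ≡ 194^(232-16) = 194^216 ≡ 37 (mod 233).
Giant steps γ_i = 22·37^i mod 233: γ_0=22, γ_1=115, γ_2=61, γ_3=160, γ_4=95 (in table at j=7).
x = i·n + j = 4·16 + 7 = 71.
Check: 194^71 ≡ 22 (mod 233).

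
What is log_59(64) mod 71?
12

Baby-step giant-step with step n = ⌈√71⌉ = 9.
Baby steps 59^j mod 71 (j:value) for j=0..8: 0:1, 1:59, 2:2, 3:47, 4:4, 5:23, 6:8, 7:46, 8:16.
Giant-step multiplier: 59^(-9) ≡ 59^(70-9) = 59^61 ≡ 44 (mod 71).
Giant steps γ_i = 64·44^i mod 71: γ_0=64, γ_1=47 (in table at j=3).
x = i·n + j = 1·9 + 3 = 12.
Check: 59^12 ≡ 64 (mod 71).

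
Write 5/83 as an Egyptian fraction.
1/17 + 1/706 + 1/996166

Greedy algorithm:
5/83: ceiling(83/5) = 17, use 1/17
2/1411: ceiling(1411/2) = 706, use 1/706
1/996166: ceiling(996166/1) = 996166, use 1/996166
Result: 5/83 = 1/17 + 1/706 + 1/996166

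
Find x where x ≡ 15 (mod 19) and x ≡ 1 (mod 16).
129

Using Chinese Remainder Theorem:
M = 19 × 16 = 304
M1 = 16, M2 = 19
y1 = 16^(-1) mod 19 = 6
y2 = 19^(-1) mod 16 = 11
x = (15×16×6 + 1×19×11) mod 304 = 129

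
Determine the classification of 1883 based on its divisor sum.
deficient

Proper divisors of 1883: sum = 1 + 7 + 269 = 277
Since 277 < 1883, 1883 is deficient.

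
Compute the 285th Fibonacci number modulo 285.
230

Matrix identity: Q^n = [[F_(n+1), F_n], [F_n, F_(n-1)]] with Q = [[1,1],[1,0]].
n = 285 = 100011101₂. Square-and-multiply, entries mod 285:
Q^1 = [[1,1],[1,0]]
Q^2 = (Q^1)² = [[2,1],[1,1]]
Q^4 = (Q^2)² = [[5,3],[3,2]]
Q^8 = (Q^4)² = [[34,21],[21,13]]
Q^17 = (Q^8)²·Q = [[19,172],[172,132]]
Q^35 = (Q^17)²·Q = [[57,20],[20,37]]
Q^71 = (Q^35)²·Q = [[114,229],[229,170]]
Q^142 = (Q^71)² = [[172,56],[56,116]]
Q^285 = (Q^142)²·Q = [[113,230],[230,168]]
F_285 mod 285 = Q^285[0][1] = 230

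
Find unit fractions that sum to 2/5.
1/3 + 1/15

Greedy algorithm:
2/5: ceiling(5/2) = 3, use 1/3
1/15: ceiling(15/1) = 15, use 1/15
Result: 2/5 = 1/3 + 1/15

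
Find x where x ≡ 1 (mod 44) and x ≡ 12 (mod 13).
441

Using Chinese Remainder Theorem:
M = 44 × 13 = 572
M1 = 13, M2 = 44
y1 = 13^(-1) mod 44 = 17
y2 = 44^(-1) mod 13 = 8
x = (1×13×17 + 12×44×8) mod 572 = 441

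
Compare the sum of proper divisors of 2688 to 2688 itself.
abundant

Proper divisors of 2688: sum = 1 + 2 + 3 + 4 + 6 + 7 + 8 + 12 + ... + 448 + 672 + 896 + 1344 (31 divisors) = 5472
Since 5472 > 2688, 2688 is abundant.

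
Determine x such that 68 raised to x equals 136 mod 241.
171

Baby-step giant-step with step n = ⌈√241⌉ = 16.
Baby steps 68^j mod 241 (j:value) for j=0..15: 0:1, 1:68, 2:45, 3:168, 4:97, 5:89, 6:27, 7:149, 8:10, 9:198, 10:209, 11:234, 12:6, 13:167, 14:29, 15:44.
Giant-step multiplier: 68^(-16) ≡ 68^(240-16) = 68^224 ≡ 94 (mod 241).
Giant steps γ_i = 136·94^i mod 241: γ_0=136, γ_1=11, γ_2=70, γ_3=73, γ_4=114, γ_5=112, γ_6=165, γ_7=86, γ_8=131, γ_9=23, γ_10=234 (in table at j=11).
x = i·n + j = 10·16 + 11 = 171.
Check: 68^171 ≡ 136 (mod 241).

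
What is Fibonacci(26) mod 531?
325

Matrix identity: Q^n = [[F_(n+1), F_n], [F_n, F_(n-1)]] with Q = [[1,1],[1,0]].
n = 26 = 11010₂. Square-and-multiply, entries mod 531:
Q^1 = [[1,1],[1,0]]
Q^3 = (Q^1)²·Q = [[3,2],[2,1]]
Q^6 = (Q^3)² = [[13,8],[8,5]]
Q^13 = (Q^6)²·Q = [[377,233],[233,144]]
Q^26 = (Q^13)² = [[479,325],[325,154]]
F_26 mod 531 = Q^26[0][1] = 325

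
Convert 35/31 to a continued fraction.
[1; 7, 1, 3]

Euclidean algorithm steps:
35 = 1 × 31 + 4
31 = 7 × 4 + 3
4 = 1 × 3 + 1
3 = 3 × 1 + 0
Continued fraction: [1; 7, 1, 3]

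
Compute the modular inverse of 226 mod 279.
100

gcd(226, 279) = 1, so the inverse exists.
Extended Euclidean algorithm on (279, 226):
279 = 1 × 226 + 53  ⟹  53 = (1)·279 + (-1)·226
226 = 4 × 53 + 14  ⟹  14 = (-4)·279 + (5)·226
53 = 3 × 14 + 11  ⟹  11 = (13)·279 + (-16)·226
14 = 1 × 11 + 3  ⟹  3 = (-17)·279 + (21)·226
11 = 3 × 3 + 2  ⟹  2 = (64)·279 + (-79)·226
3 = 1 × 2 + 1  ⟹  1 = (-81)·279 + (100)·226
So (100)·226 ≡ 1 (mod 279), i.e. 226^(-1) ≡ 100 (mod 279).
Check: 226 × 100 = 22600 ≡ 1 (mod 279)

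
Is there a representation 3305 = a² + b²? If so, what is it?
13² + 56² (a=13, b=56)

Factorization: 3305 = 5 × 661
By Fermat: n is sum of two squares iff every prime p ≡ 3 (mod 4) appears to even power.
All primes ≡ 3 (mod 4) appear to even power.
Search a = 0, 1, 2, … for 3305 - a² a perfect square: first hit at a = 13: 3305 - 169 = 3136 = 56².
3305 = 13² + 56² = 169 + 3136 ✓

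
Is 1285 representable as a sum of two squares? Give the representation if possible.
14² + 33² (a=14, b=33)

Factorization: 1285 = 5 × 257
By Fermat: n is sum of two squares iff every prime p ≡ 3 (mod 4) appears to even power.
All primes ≡ 3 (mod 4) appear to even power.
Search a = 0, 1, 2, … for 1285 - a² a perfect square: first hit at a = 14: 1285 - 196 = 1089 = 33².
1285 = 14² + 33² = 196 + 1089 ✓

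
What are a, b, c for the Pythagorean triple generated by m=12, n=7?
(95, 168, 193)

Euclid's formula: a = m² - n², b = 2mn, c = m² + n²
m = 12, n = 7
a = 12² - 7² = 144 - 49 = 95
b = 2 × 12 × 7 = 168
c = 12² + 7² = 144 + 49 = 193
Verification: 95² + 168² = 9025 + 28224 = 37249 = 193² ✓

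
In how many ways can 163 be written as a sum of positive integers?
142798995930

p(n) counts ways to write n as a sum of positive integers (order ignored).
Euler's pentagonal recurrence: p(k) = p(k-1) + p(k-2) - p(k-5) - p(k-7) + p(k-12) + p(k-15) - ... (offsets j(3j∓1)/2, signs ++--, p(0)=1, p(<0)=0).
DP table for k = 0..162: p(0)=1, p(1)=1, p(2)=2, p(3)=3, p(4)=5, p(5)=7, p(6)=11, p(7)=15, p(8)=22, p(9)=30, p(10)=42, p(11)=56, p(12)=77, p(13)=101, p(14)=135, p(15)=176, p(16)=231, p(17)=297, p(18)=385, p(19)=490, p(20)=627, p(21)=792, p(22)=1002, p(23)=1255, p(24)=1575, p(25)=1958, p(26)=2436, p(27)=3010, p(28)=3718, p(29)=4565, p(30)=5604, p(31)=6842, p(32)=8349, p(33)=10143, p(34)=12310, p(35)=14883, p(36)=17977, p(37)=21637, p(38)=26015, p(39)=31185, p(40)=37338, p(41)=44583, p(42)=53174, p(43)=63261, p(44)=75175, p(45)=89134, p(46)=105558, p(47)=124754, p(48)=147273, p(49)=173525, p(50)=204226, p(51)=239943, p(52)=281589, p(53)=329931, p(54)=386155, p(55)=451276, p(56)=526823, p(57)=614154, p(58)=715220, p(59)=831820, p(60)=966467, p(61)=1121505, p(62)=1300156, p(63)=1505499, p(64)=1741630, p(65)=2012558, p(66)=2323520, p(67)=2679689, p(68)=3087735, p(69)=3554345, p(70)=4087968, p(71)=4697205, p(72)=5392783, p(73)=6185689, p(74)=7089500, p(75)=8118264, p(76)=9289091, p(77)=10619863, p(78)=12132164, p(79)=13848650, p(80)=15796476, p(81)=18004327, p(82)=20506255, p(83)=23338469, p(84)=26543660, p(85)=30167357, p(86)=34262962, p(87)=38887673, p(88)=44108109, p(89)=49995925, p(90)=56634173, p(91)=64112359, p(92)=72533807, p(93)=82010177, p(94)=92669720, p(95)=104651419, p(96)=118114304, p(97)=133230930, p(98)=150198136, p(99)=169229875, p(100)=190569292, p(101)=214481126, p(102)=241265379, p(103)=271248950, p(104)=304801365, p(105)=342325709, p(106)=384276336, p(107)=431149389, p(108)=483502844, p(109)=541946240, p(110)=607163746, p(111)=679903203, p(112)=761002156, p(113)=851376628, p(114)=952050665, p(115)=1064144451, p(116)=1188908248, p(117)=1327710076, p(118)=1482074143, p(119)=1653668665, p(120)=1844349560, p(121)=2056148051, p(122)=2291320912, p(123)=2552338241, p(124)=2841940500, p(125)=3163127352, p(126)=3519222692, p(127)=3913864295, p(128)=4351078600, p(129)=4835271870, p(130)=5371315400, p(131)=5964539504, p(132)=6620830889, p(133)=7346629512, p(134)=8149040695, p(135)=9035836076, p(136)=10015581680, p(137)=11097645016, p(138)=12292341831, p(139)=13610949895, p(140)=15065878135, p(141)=16670689208, p(142)=18440293320, p(143)=20390982757, p(144)=22540654445, p(145)=24908858009, p(146)=27517052599, p(147)=30388671978, p(148)=33549419497, p(149)=37027355200, p(150)=40853235313, p(151)=45060624582, p(152)=49686288421, p(153)=54770336324, p(154)=60356673280, p(155)=66493182097, p(156)=73232243759, p(157)=80630964769, p(158)=88751778802, p(159)=97662728555, p(160)=107438159466, p(161)=118159068427, p(162)=129913904637.
Final step: p(163) = p(162) + p(161) - p(158) - p(156) + p(151) + p(148) - p(141) - p(137) + p(128) + p(123) - p(112) - p(106) + p(93) + p(86) - p(71) - p(63) + p(46) + p(37) - p(18) - p(8)
= 129913904637 + 118159068427 - 88751778802 - 73232243759 + 45060624582 + 33549419497 - 16670689208 - 11097645016 + 4351078600 + 2552338241 - 761002156 - 384276336 + 82010177 + 34262962 - 4697205 - 1505499 + 105558 + 21637 - 385 - 22
= 142798995930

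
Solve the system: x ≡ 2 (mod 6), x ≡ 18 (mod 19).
56

Using Chinese Remainder Theorem:
M = 6 × 19 = 114
M1 = 19, M2 = 6
y1 = 19^(-1) mod 6 = 1
y2 = 6^(-1) mod 19 = 16
x = (2×19×1 + 18×6×16) mod 114 = 56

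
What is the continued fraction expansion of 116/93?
[1; 4, 23]

Euclidean algorithm steps:
116 = 1 × 93 + 23
93 = 4 × 23 + 1
23 = 23 × 1 + 0
Continued fraction: [1; 4, 23]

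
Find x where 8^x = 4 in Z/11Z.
4

Baby-step giant-step with step n = ⌈√11⌉ = 4.
Baby steps 8^j mod 11 (j:value) for j=0..3: 0:1, 1:8, 2:9, 3:6.
Giant-step multiplier: 8^(-4) ≡ 8^(10-4) = 8^6 ≡ 3 (mod 11).
Giant steps γ_i = 4·3^i mod 11: γ_0=4, γ_1=1 (in table at j=0).
x = i·n + j = 1·4 + 0 = 4.
Check: 8^4 ≡ 4 (mod 11).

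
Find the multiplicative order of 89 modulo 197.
196

197 is prime, so ord(89) divides φ(197) = 196.
Divisors of 196: 1, 2, 4, 7, 14, 28, 49, 98, 196.
Repeated squaring: 89^1 ≡ 89, 89^2 ≡ 41, 89^4 ≡ 105, 89^8 ≡ 190, 89^16 ≡ 49, 89^32 ≡ 37, 89^64 ≡ 187, 89^128 ≡ 100 (mod 197).
Test 89^d mod 197 for each divisor d in increasing order:
89^1 ≡ 89
89^2 ≡ 41
89^4 ≡ 105
89^7 = 89^4·89^2·89^1 ≡ 177
89^14 = 89^8·89^4·89^2 ≡ 6
89^28 = 89^16·89^8·89^4 ≡ 36
89^49 = 89^32·89^16·89^1 ≡ 14
89^98 = 89^64·89^32·89^2 ≡ 196
89^196 = 89^128·89^64·89^4 ≡ 1  ← first divisor giving 1
The order is 196.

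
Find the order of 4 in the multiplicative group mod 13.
6

13 is prime, so ord(4) divides φ(13) = 12.
Divisors of 12: 1, 2, 3, 4, 6, 12.
Repeated squaring: 4^1 ≡ 4, 4^2 ≡ 3, 4^4 ≡ 9, 4^8 ≡ 3 (mod 13).
Test 4^d mod 13 for each divisor d in increasing order:
4^1 ≡ 4
4^2 ≡ 3
4^3 = 4^2·4^1 ≡ 12
4^4 ≡ 9
4^6 = 4^4·4^2 ≡ 1  ← first divisor giving 1
The order is 6.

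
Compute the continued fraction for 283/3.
[94; 3]

Euclidean algorithm steps:
283 = 94 × 3 + 1
3 = 3 × 1 + 0
Continued fraction: [94; 3]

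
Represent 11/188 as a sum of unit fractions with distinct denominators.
1/18 + 1/339 + 1/191196

Greedy algorithm:
11/188: ceiling(188/11) = 18, use 1/18
5/1692: ceiling(1692/5) = 339, use 1/339
1/191196: ceiling(191196/1) = 191196, use 1/191196
Result: 11/188 = 1/18 + 1/339 + 1/191196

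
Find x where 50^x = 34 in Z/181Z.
92

Baby-step giant-step with step n = ⌈√181⌉ = 14.
Baby steps 50^j mod 181 (j:value) for j=0..13: 0:1, 1:50, 2:147, 3:110, 4:70, 5:61, 6:154, 7:98, 8:13, 9:107, 10:101, 11:163, 12:5, 13:69.
Giant-step multiplier: 50^(-14) ≡ 50^(180-14) = 50^166 ≡ 33 (mod 181).
Giant steps γ_i = 34·33^i mod 181: γ_0=34, γ_1=36, γ_2=102, γ_3=108, γ_4=125, γ_5=143, γ_6=13 (in table at j=8).
x = i·n + j = 6·14 + 8 = 92.
Check: 50^92 ≡ 34 (mod 181).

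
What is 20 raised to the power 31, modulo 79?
45

Repeated squaring. Binary of 31 = 11111.
20^1 ≡ 20 (mod 79); 20^2 ≡ 5 (mod 79); 20^4 ≡ 25 (mod 79); 20^8 ≡ 72 (mod 79); 20^16 ≡ 49 (mod 79)
20^31 = 20^1 × 20^2 × 20^4 × 20^8 × 20^16 ≡ 45 (mod 79)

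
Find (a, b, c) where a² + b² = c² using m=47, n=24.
(1633, 2256, 2785)

Euclid's formula: a = m² - n², b = 2mn, c = m² + n²
m = 47, n = 24
a = 47² - 24² = 2209 - 576 = 1633
b = 2 × 47 × 24 = 2256
c = 47² + 24² = 2209 + 576 = 2785
Verification: 1633² + 2256² = 2666689 + 5089536 = 7756225 = 2785² ✓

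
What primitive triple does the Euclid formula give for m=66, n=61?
(635, 8052, 8077)

Euclid's formula: a = m² - n², b = 2mn, c = m² + n²
m = 66, n = 61
a = 66² - 61² = 4356 - 3721 = 635
b = 2 × 66 × 61 = 8052
c = 66² + 61² = 4356 + 3721 = 8077
Verification: 635² + 8052² = 403225 + 64834704 = 65237929 = 8077² ✓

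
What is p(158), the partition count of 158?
88751778802

p(n) counts ways to write n as a sum of positive integers (order ignored).
Euler's pentagonal recurrence: p(k) = p(k-1) + p(k-2) - p(k-5) - p(k-7) + p(k-12) + p(k-15) - ... (offsets j(3j∓1)/2, signs ++--, p(0)=1, p(<0)=0).
DP table for k = 0..157: p(0)=1, p(1)=1, p(2)=2, p(3)=3, p(4)=5, p(5)=7, p(6)=11, p(7)=15, p(8)=22, p(9)=30, p(10)=42, p(11)=56, p(12)=77, p(13)=101, p(14)=135, p(15)=176, p(16)=231, p(17)=297, p(18)=385, p(19)=490, p(20)=627, p(21)=792, p(22)=1002, p(23)=1255, p(24)=1575, p(25)=1958, p(26)=2436, p(27)=3010, p(28)=3718, p(29)=4565, p(30)=5604, p(31)=6842, p(32)=8349, p(33)=10143, p(34)=12310, p(35)=14883, p(36)=17977, p(37)=21637, p(38)=26015, p(39)=31185, p(40)=37338, p(41)=44583, p(42)=53174, p(43)=63261, p(44)=75175, p(45)=89134, p(46)=105558, p(47)=124754, p(48)=147273, p(49)=173525, p(50)=204226, p(51)=239943, p(52)=281589, p(53)=329931, p(54)=386155, p(55)=451276, p(56)=526823, p(57)=614154, p(58)=715220, p(59)=831820, p(60)=966467, p(61)=1121505, p(62)=1300156, p(63)=1505499, p(64)=1741630, p(65)=2012558, p(66)=2323520, p(67)=2679689, p(68)=3087735, p(69)=3554345, p(70)=4087968, p(71)=4697205, p(72)=5392783, p(73)=6185689, p(74)=7089500, p(75)=8118264, p(76)=9289091, p(77)=10619863, p(78)=12132164, p(79)=13848650, p(80)=15796476, p(81)=18004327, p(82)=20506255, p(83)=23338469, p(84)=26543660, p(85)=30167357, p(86)=34262962, p(87)=38887673, p(88)=44108109, p(89)=49995925, p(90)=56634173, p(91)=64112359, p(92)=72533807, p(93)=82010177, p(94)=92669720, p(95)=104651419, p(96)=118114304, p(97)=133230930, p(98)=150198136, p(99)=169229875, p(100)=190569292, p(101)=214481126, p(102)=241265379, p(103)=271248950, p(104)=304801365, p(105)=342325709, p(106)=384276336, p(107)=431149389, p(108)=483502844, p(109)=541946240, p(110)=607163746, p(111)=679903203, p(112)=761002156, p(113)=851376628, p(114)=952050665, p(115)=1064144451, p(116)=1188908248, p(117)=1327710076, p(118)=1482074143, p(119)=1653668665, p(120)=1844349560, p(121)=2056148051, p(122)=2291320912, p(123)=2552338241, p(124)=2841940500, p(125)=3163127352, p(126)=3519222692, p(127)=3913864295, p(128)=4351078600, p(129)=4835271870, p(130)=5371315400, p(131)=5964539504, p(132)=6620830889, p(133)=7346629512, p(134)=8149040695, p(135)=9035836076, p(136)=10015581680, p(137)=11097645016, p(138)=12292341831, p(139)=13610949895, p(140)=15065878135, p(141)=16670689208, p(142)=18440293320, p(143)=20390982757, p(144)=22540654445, p(145)=24908858009, p(146)=27517052599, p(147)=30388671978, p(148)=33549419497, p(149)=37027355200, p(150)=40853235313, p(151)=45060624582, p(152)=49686288421, p(153)=54770336324, p(154)=60356673280, p(155)=66493182097, p(156)=73232243759, p(157)=80630964769.
Final step: p(158) = p(157) + p(156) - p(153) - p(151) + p(146) + p(143) - p(136) - p(132) + p(123) + p(118) - p(107) - p(101) + p(88) + p(81) - p(66) - p(58) + p(41) + p(32) - p(13) - p(3)
= 80630964769 + 73232243759 - 54770336324 - 45060624582 + 27517052599 + 20390982757 - 10015581680 - 6620830889 + 2552338241 + 1482074143 - 431149389 - 214481126 + 44108109 + 18004327 - 2323520 - 715220 + 44583 + 8349 - 101 - 3
= 88751778802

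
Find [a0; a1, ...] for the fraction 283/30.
[9; 2, 3, 4]

Euclidean algorithm steps:
283 = 9 × 30 + 13
30 = 2 × 13 + 4
13 = 3 × 4 + 1
4 = 4 × 1 + 0
Continued fraction: [9; 2, 3, 4]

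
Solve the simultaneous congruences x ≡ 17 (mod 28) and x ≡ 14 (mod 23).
129

Using Chinese Remainder Theorem:
M = 28 × 23 = 644
M1 = 23, M2 = 28
y1 = 23^(-1) mod 28 = 11
y2 = 28^(-1) mod 23 = 14
x = (17×23×11 + 14×28×14) mod 644 = 129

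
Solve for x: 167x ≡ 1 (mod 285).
128

gcd(167, 285) = 1, so the inverse exists.
Extended Euclidean algorithm on (285, 167):
285 = 1 × 167 + 118  ⟹  118 = (1)·285 + (-1)·167
167 = 1 × 118 + 49  ⟹  49 = (-1)·285 + (2)·167
118 = 2 × 49 + 20  ⟹  20 = (3)·285 + (-5)·167
49 = 2 × 20 + 9  ⟹  9 = (-7)·285 + (12)·167
20 = 2 × 9 + 2  ⟹  2 = (17)·285 + (-29)·167
9 = 4 × 2 + 1  ⟹  1 = (-75)·285 + (128)·167
So (128)·167 ≡ 1 (mod 285), i.e. 167^(-1) ≡ 128 (mod 285).
Check: 167 × 128 = 21376 ≡ 1 (mod 285)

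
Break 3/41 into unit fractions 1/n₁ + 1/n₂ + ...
1/14 + 1/574

Greedy algorithm:
3/41: ceiling(41/3) = 14, use 1/14
1/574: ceiling(574/1) = 574, use 1/574
Result: 3/41 = 1/14 + 1/574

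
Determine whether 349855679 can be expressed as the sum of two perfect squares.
Not possible

Factorization: 349855679 = 61 × 179^3
By Fermat: n is sum of two squares iff every prime p ≡ 3 (mod 4) appears to even power.
Prime(s) ≡ 3 (mod 4) with odd exponent: [(179, 3)]
Therefore 349855679 cannot be expressed as a² + b².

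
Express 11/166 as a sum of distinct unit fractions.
1/16 + 1/266 + 1/176624

Greedy algorithm:
11/166: ceiling(166/11) = 16, use 1/16
5/1328: ceiling(1328/5) = 266, use 1/266
1/176624: ceiling(176624/1) = 176624, use 1/176624
Result: 11/166 = 1/16 + 1/266 + 1/176624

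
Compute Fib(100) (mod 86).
15

Matrix identity: Q^n = [[F_(n+1), F_n], [F_n, F_(n-1)]] with Q = [[1,1],[1,0]].
n = 100 = 1100100₂. Square-and-multiply, entries mod 86:
Q^1 = [[1,1],[1,0]]
Q^3 = (Q^1)²·Q = [[3,2],[2,1]]
Q^6 = (Q^3)² = [[13,8],[8,5]]
Q^12 = (Q^6)² = [[61,58],[58,3]]
Q^25 = (Q^12)²·Q = [[47,33],[33,14]]
Q^50 = (Q^25)² = [[30,35],[35,81]]
Q^100 = (Q^50)² = [[61,15],[15,46]]
F_100 mod 86 = Q^100[0][1] = 15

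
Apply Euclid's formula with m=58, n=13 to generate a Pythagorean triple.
(3195, 1508, 3533)

Euclid's formula: a = m² - n², b = 2mn, c = m² + n²
m = 58, n = 13
a = 58² - 13² = 3364 - 169 = 3195
b = 2 × 58 × 13 = 1508
c = 58² + 13² = 3364 + 169 = 3533
Verification: 3195² + 1508² = 10208025 + 2274064 = 12482089 = 3533² ✓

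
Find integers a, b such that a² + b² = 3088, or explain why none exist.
28² + 48² (a=28, b=48)

Factorization: 3088 = 2^4 × 193
By Fermat: n is sum of two squares iff every prime p ≡ 3 (mod 4) appears to even power.
All primes ≡ 3 (mod 4) appear to even power.
Search a = 0, 1, 2, … for 3088 - a² a perfect square: first hit at a = 28: 3088 - 784 = 2304 = 48².
3088 = 28² + 48² = 784 + 2304 ✓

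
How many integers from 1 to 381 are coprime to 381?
252

381 = 3 × 127
φ(n) = n × ∏(1 - 1/p) for each prime p dividing n
φ(381) = 381 × (1 - 1/3) × (1 - 1/127) = 252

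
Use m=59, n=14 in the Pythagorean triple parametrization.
(3285, 1652, 3677)

Euclid's formula: a = m² - n², b = 2mn, c = m² + n²
m = 59, n = 14
a = 59² - 14² = 3481 - 196 = 3285
b = 2 × 59 × 14 = 1652
c = 59² + 14² = 3481 + 196 = 3677
Verification: 3285² + 1652² = 10791225 + 2729104 = 13520329 = 3677² ✓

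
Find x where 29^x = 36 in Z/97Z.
16

Baby-step giant-step with step n = ⌈√97⌉ = 10.
Baby steps 29^j mod 97 (j:value) for j=0..9: 0:1, 1:29, 2:65, 3:42, 4:54, 5:14, 6:18, 7:37, 8:6, 9:77.
Giant-step multiplier: 29^(-10) ≡ 29^(96-10) = 29^86 ≡ 49 (mod 97).
Giant steps γ_i = 36·49^i mod 97: γ_0=36, γ_1=18 (in table at j=6).
x = i·n + j = 1·10 + 6 = 16.
Check: 29^16 ≡ 36 (mod 97).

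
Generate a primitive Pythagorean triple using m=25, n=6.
(589, 300, 661)

Euclid's formula: a = m² - n², b = 2mn, c = m² + n²
m = 25, n = 6
a = 25² - 6² = 625 - 36 = 589
b = 2 × 25 × 6 = 300
c = 25² + 6² = 625 + 36 = 661
Verification: 589² + 300² = 346921 + 90000 = 436921 = 661² ✓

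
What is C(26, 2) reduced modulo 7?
3

Using Lucas' theorem:
Write n=26 and k=2 in base 7:
n in base 7: [3, 5]
k in base 7: [0, 2]
C(26,2) mod 7 = ∏ C(n_i, k_i) mod 7
Digit binomials (mod 7): C(3,0) = 1; C(5,2) = 10 ≡ 3
Product: 1 × 3 = 3 ≡ 3 (mod 7)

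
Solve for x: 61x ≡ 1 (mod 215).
141

gcd(61, 215) = 1, so the inverse exists.
Extended Euclidean algorithm on (215, 61):
215 = 3 × 61 + 32  ⟹  32 = (1)·215 + (-3)·61
61 = 1 × 32 + 29  ⟹  29 = (-1)·215 + (4)·61
32 = 1 × 29 + 3  ⟹  3 = (2)·215 + (-7)·61
29 = 9 × 3 + 2  ⟹  2 = (-19)·215 + (67)·61
3 = 1 × 2 + 1  ⟹  1 = (21)·215 + (-74)·61
So (-74)·61 ≡ 1 (mod 215), i.e. 61^(-1) ≡ -74 ≡ 141 (mod 215).
Check: 61 × 141 = 8601 ≡ 1 (mod 215)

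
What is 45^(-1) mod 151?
47

gcd(45, 151) = 1, so the inverse exists.
Extended Euclidean algorithm on (151, 45):
151 = 3 × 45 + 16  ⟹  16 = (1)·151 + (-3)·45
45 = 2 × 16 + 13  ⟹  13 = (-2)·151 + (7)·45
16 = 1 × 13 + 3  ⟹  3 = (3)·151 + (-10)·45
13 = 4 × 3 + 1  ⟹  1 = (-14)·151 + (47)·45
So (47)·45 ≡ 1 (mod 151), i.e. 45^(-1) ≡ 47 (mod 151).
Check: 45 × 47 = 2115 ≡ 1 (mod 151)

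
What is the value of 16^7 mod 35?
16

Repeated squaring. Binary of 7 = 111.
16^1 ≡ 16 (mod 35); 16^2 ≡ 11 (mod 35); 16^4 ≡ 16 (mod 35)
16^7 = 16^1 × 16^2 × 16^4 ≡ 16 (mod 35)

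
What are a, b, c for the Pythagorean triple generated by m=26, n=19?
(315, 988, 1037)

Euclid's formula: a = m² - n², b = 2mn, c = m² + n²
m = 26, n = 19
a = 26² - 19² = 676 - 361 = 315
b = 2 × 26 × 19 = 988
c = 26² + 19² = 676 + 361 = 1037
Verification: 315² + 988² = 99225 + 976144 = 1075369 = 1037² ✓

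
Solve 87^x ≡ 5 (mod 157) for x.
139

Baby-step giant-step with step n = ⌈√157⌉ = 13.
Baby steps 87^j mod 157 (j:value) for j=0..12: 0:1, 1:87, 2:33, 3:45, 4:147, 5:72, 6:141, 7:21, 8:100, 9:65, 10:3, 11:104, 12:99.
Giant-step multiplier: 87^(-13) ≡ 87^(156-13) = 87^143 ≡ 107 (mod 157).
Giant steps γ_i = 5·107^i mod 157: γ_0=5, γ_1=64, γ_2=97, γ_3=17, γ_4=92, γ_5=110, γ_6=152, γ_7=93, γ_8=60, γ_9=140, γ_10=65 (in table at j=9).
x = i·n + j = 10·13 + 9 = 139.
Check: 87^139 ≡ 5 (mod 157).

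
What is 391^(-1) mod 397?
66

gcd(391, 397) = 1, so the inverse exists.
Extended Euclidean algorithm on (397, 391):
397 = 1 × 391 + 6  ⟹  6 = (1)·397 + (-1)·391
391 = 65 × 6 + 1  ⟹  1 = (-65)·397 + (66)·391
So (66)·391 ≡ 1 (mod 397), i.e. 391^(-1) ≡ 66 (mod 397).
Check: 391 × 66 = 25806 ≡ 1 (mod 397)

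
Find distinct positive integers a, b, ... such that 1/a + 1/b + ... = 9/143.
1/16 + 1/2288

Greedy algorithm:
9/143: ceiling(143/9) = 16, use 1/16
1/2288: ceiling(2288/1) = 2288, use 1/2288
Result: 9/143 = 1/16 + 1/2288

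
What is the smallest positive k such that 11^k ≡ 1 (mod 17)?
16

17 is prime, so ord(11) divides φ(17) = 16.
Divisors of 16: 1, 2, 4, 8, 16.
Repeated squaring: 11^1 ≡ 11, 11^2 ≡ 2, 11^4 ≡ 4, 11^8 ≡ 16, 11^16 ≡ 1 (mod 17).
Test 11^d mod 17 for each divisor d in increasing order:
11^1 ≡ 11
11^2 ≡ 2
11^4 ≡ 4
11^8 ≡ 16
11^16 ≡ 1  ← first divisor giving 1
The order is 16.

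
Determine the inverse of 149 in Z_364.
193

gcd(149, 364) = 1, so the inverse exists.
Extended Euclidean algorithm on (364, 149):
364 = 2 × 149 + 66  ⟹  66 = (1)·364 + (-2)·149
149 = 2 × 66 + 17  ⟹  17 = (-2)·364 + (5)·149
66 = 3 × 17 + 15  ⟹  15 = (7)·364 + (-17)·149
17 = 1 × 15 + 2  ⟹  2 = (-9)·364 + (22)·149
15 = 7 × 2 + 1  ⟹  1 = (70)·364 + (-171)·149
So (-171)·149 ≡ 1 (mod 364), i.e. 149^(-1) ≡ -171 ≡ 193 (mod 364).
Check: 149 × 193 = 28757 ≡ 1 (mod 364)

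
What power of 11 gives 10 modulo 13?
10

Baby-step giant-step with step n = ⌈√13⌉ = 4.
Baby steps 11^j mod 13 (j:value) for j=0..3: 0:1, 1:11, 2:4, 3:5.
Giant-step multiplier: 11^(-4) ≡ 11^(12-4) = 11^8 ≡ 9 (mod 13).
Giant steps γ_i = 10·9^i mod 13: γ_0=10, γ_1=12, γ_2=4 (in table at j=2).
x = i·n + j = 2·4 + 2 = 10.
Check: 11^10 ≡ 10 (mod 13).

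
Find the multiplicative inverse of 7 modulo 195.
28

gcd(7, 195) = 1, so the inverse exists.
Extended Euclidean algorithm on (195, 7):
195 = 27 × 7 + 6  ⟹  6 = (1)·195 + (-27)·7
7 = 1 × 6 + 1  ⟹  1 = (-1)·195 + (28)·7
So (28)·7 ≡ 1 (mod 195), i.e. 7^(-1) ≡ 28 (mod 195).
Check: 7 × 28 = 196 ≡ 1 (mod 195)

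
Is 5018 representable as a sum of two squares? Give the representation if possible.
23² + 67² (a=23, b=67)

Factorization: 5018 = 2 × 13 × 193
By Fermat: n is sum of two squares iff every prime p ≡ 3 (mod 4) appears to even power.
All primes ≡ 3 (mod 4) appear to even power.
Search a = 0, 1, 2, … for 5018 - a² a perfect square: first hit at a = 23: 5018 - 529 = 4489 = 67².
5018 = 23² + 67² = 529 + 4489 ✓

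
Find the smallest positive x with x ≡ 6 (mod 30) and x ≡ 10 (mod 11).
186

Using Chinese Remainder Theorem:
M = 30 × 11 = 330
M1 = 11, M2 = 30
y1 = 11^(-1) mod 30 = 11
y2 = 30^(-1) mod 11 = 7
x = (6×11×11 + 10×30×7) mod 330 = 186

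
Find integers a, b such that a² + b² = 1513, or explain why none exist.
12² + 37² (a=12, b=37)

Factorization: 1513 = 17 × 89
By Fermat: n is sum of two squares iff every prime p ≡ 3 (mod 4) appears to even power.
All primes ≡ 3 (mod 4) appear to even power.
Search a = 0, 1, 2, … for 1513 - a² a perfect square: first hit at a = 12: 1513 - 144 = 1369 = 37².
1513 = 12² + 37² = 144 + 1369 ✓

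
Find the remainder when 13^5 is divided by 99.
43

Repeated squaring. Binary of 5 = 101.
13^1 ≡ 13 (mod 99); 13^2 ≡ 70 (mod 99); 13^4 ≡ 49 (mod 99)
13^5 = 13^1 × 13^4 ≡ 43 (mod 99)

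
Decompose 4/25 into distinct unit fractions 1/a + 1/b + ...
1/7 + 1/59 + 1/5163 + 1/53307975

Greedy algorithm:
4/25: ceiling(25/4) = 7, use 1/7
3/175: ceiling(175/3) = 59, use 1/59
2/10325: ceiling(10325/2) = 5163, use 1/5163
1/53307975: ceiling(53307975/1) = 53307975, use 1/53307975
Result: 4/25 = 1/7 + 1/59 + 1/5163 + 1/53307975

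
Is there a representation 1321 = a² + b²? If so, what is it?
5² + 36² (a=5, b=36)

Factorization: 1321 = 1321
By Fermat: n is sum of two squares iff every prime p ≡ 3 (mod 4) appears to even power.
All primes ≡ 3 (mod 4) appear to even power.
Search a = 0, 1, 2, … for 1321 - a² a perfect square: first hit at a = 5: 1321 - 25 = 1296 = 36².
1321 = 5² + 36² = 25 + 1296 ✓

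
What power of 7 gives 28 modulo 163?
21

Baby-step giant-step with step n = ⌈√163⌉ = 13.
Baby steps 7^j mod 163 (j:value) for j=0..12: 0:1, 1:7, 2:49, 3:17, 4:119, 5:18, 6:126, 7:67, 8:143, 9:23, 10:161, 11:149, 12:65.
Giant-step multiplier: 7^(-13) ≡ 7^(162-13) = 7^149 ≡ 139 (mod 163).
Giant steps γ_i = 28·139^i mod 163: γ_0=28, γ_1=143 (in table at j=8).
x = i·n + j = 1·13 + 8 = 21.
Check: 7^21 ≡ 28 (mod 163).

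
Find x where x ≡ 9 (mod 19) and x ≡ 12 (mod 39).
636

Using Chinese Remainder Theorem:
M = 19 × 39 = 741
M1 = 39, M2 = 19
y1 = 39^(-1) mod 19 = 1
y2 = 19^(-1) mod 39 = 37
x = (9×39×1 + 12×19×37) mod 741 = 636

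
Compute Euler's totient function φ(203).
168

203 = 7 × 29
φ(n) = n × ∏(1 - 1/p) for each prime p dividing n
φ(203) = 203 × (1 - 1/7) × (1 - 1/29) = 168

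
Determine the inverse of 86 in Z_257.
3

gcd(86, 257) = 1, so the inverse exists.
Extended Euclidean algorithm on (257, 86):
257 = 2 × 86 + 85  ⟹  85 = (1)·257 + (-2)·86
86 = 1 × 85 + 1  ⟹  1 = (-1)·257 + (3)·86
So (3)·86 ≡ 1 (mod 257), i.e. 86^(-1) ≡ 3 (mod 257).
Check: 86 × 3 = 258 ≡ 1 (mod 257)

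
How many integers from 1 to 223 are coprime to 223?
222

223 = 223
φ(n) = n × ∏(1 - 1/p) for each prime p dividing n
φ(223) = 223 × (1 - 1/223) = 222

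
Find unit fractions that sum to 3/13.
1/5 + 1/33 + 1/2145

Greedy algorithm:
3/13: ceiling(13/3) = 5, use 1/5
2/65: ceiling(65/2) = 33, use 1/33
1/2145: ceiling(2145/1) = 2145, use 1/2145
Result: 3/13 = 1/5 + 1/33 + 1/2145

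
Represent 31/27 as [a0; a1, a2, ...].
[1; 6, 1, 3]

Euclidean algorithm steps:
31 = 1 × 27 + 4
27 = 6 × 4 + 3
4 = 1 × 3 + 1
3 = 3 × 1 + 0
Continued fraction: [1; 6, 1, 3]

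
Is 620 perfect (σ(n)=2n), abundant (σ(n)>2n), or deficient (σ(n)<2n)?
abundant

Proper divisors of 620: sum = 1 + 2 + 4 + 5 + 10 + 20 + 31 + 62 + 124 + 155 + 310 = 724
Since 724 > 620, 620 is abundant.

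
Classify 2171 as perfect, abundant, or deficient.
deficient

Proper divisors of 2171: sum = 1 + 13 + 167 = 181
Since 181 < 2171, 2171 is deficient.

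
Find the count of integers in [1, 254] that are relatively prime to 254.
126

254 = 2 × 127
φ(n) = n × ∏(1 - 1/p) for each prime p dividing n
φ(254) = 254 × (1 - 1/2) × (1 - 1/127) = 126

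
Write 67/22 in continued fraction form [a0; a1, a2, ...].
[3; 22]

Euclidean algorithm steps:
67 = 3 × 22 + 1
22 = 22 × 1 + 0
Continued fraction: [3; 22]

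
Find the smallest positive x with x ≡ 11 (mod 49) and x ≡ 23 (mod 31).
550

Using Chinese Remainder Theorem:
M = 49 × 31 = 1519
M1 = 31, M2 = 49
y1 = 31^(-1) mod 49 = 19
y2 = 49^(-1) mod 31 = 19
x = (11×31×19 + 23×49×19) mod 1519 = 550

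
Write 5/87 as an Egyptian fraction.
1/18 + 1/522

Greedy algorithm:
5/87: ceiling(87/5) = 18, use 1/18
1/522: ceiling(522/1) = 522, use 1/522
Result: 5/87 = 1/18 + 1/522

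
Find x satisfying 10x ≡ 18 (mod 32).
x ≡ 5 (mod 16)

gcd(10, 32) = 2, which divides 18, so solutions exist.
Divide through by 2: 5x ≡ 9 (mod 16).
Find 5^(-1) mod 16 by the extended Euclidean algorithm:
16 = 3 × 5 + 1  ⟹  1 = (1)·16 + (-3)·5
So (-3)·5 ≡ 1 (mod 16), i.e. 5^(-1) ≡ -3 ≡ 13 (mod 16).
x ≡ 13 × 9 = 117 ≡ 5 (mod 16).
Check: 10 × 5 = 50 ≡ 18 (mod 32).
x ≡ 5 (mod 16), giving 2 solutions mod 32.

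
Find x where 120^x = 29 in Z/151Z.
138

Baby-step giant-step with step n = ⌈√151⌉ = 13.
Baby steps 120^j mod 151 (j:value) for j=0..12: 0:1, 1:120, 2:55, 3:107, 4:5, 5:147, 6:124, 7:82, 8:25, 9:131, 10:16, 11:108, 12:125.
Giant-step multiplier: 120^(-13) ≡ 120^(150-13) = 120^137 ≡ 77 (mod 151).
Giant steps γ_i = 29·77^i mod 151: γ_0=29, γ_1=119, γ_2=103, γ_3=79, γ_4=43, γ_5=140, γ_6=59, γ_7=13, γ_8=95, γ_9=67, γ_10=25 (in table at j=8).
x = i·n + j = 10·13 + 8 = 138.
Check: 120^138 ≡ 29 (mod 151).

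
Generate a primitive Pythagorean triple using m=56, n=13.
(2967, 1456, 3305)

Euclid's formula: a = m² - n², b = 2mn, c = m² + n²
m = 56, n = 13
a = 56² - 13² = 3136 - 169 = 2967
b = 2 × 56 × 13 = 1456
c = 56² + 13² = 3136 + 169 = 3305
Verification: 2967² + 1456² = 8803089 + 2119936 = 10923025 = 3305² ✓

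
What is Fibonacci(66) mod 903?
736

Matrix identity: Q^n = [[F_(n+1), F_n], [F_n, F_(n-1)]] with Q = [[1,1],[1,0]].
n = 66 = 1000010₂. Square-and-multiply, entries mod 903:
Q^1 = [[1,1],[1,0]]
Q^2 = (Q^1)² = [[2,1],[1,1]]
Q^4 = (Q^2)² = [[5,3],[3,2]]
Q^8 = (Q^4)² = [[34,21],[21,13]]
Q^16 = (Q^8)² = [[694,84],[84,610]]
Q^33 = (Q^16)²·Q = [[442,169],[169,273]]
Q^66 = (Q^33)² = [[884,736],[736,148]]
F_66 mod 903 = Q^66[0][1] = 736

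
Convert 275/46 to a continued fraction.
[5; 1, 45]

Euclidean algorithm steps:
275 = 5 × 46 + 45
46 = 1 × 45 + 1
45 = 45 × 1 + 0
Continued fraction: [5; 1, 45]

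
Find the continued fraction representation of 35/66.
[0; 1, 1, 7, 1, 3]

Euclidean algorithm steps:
35 = 0 × 66 + 35
66 = 1 × 35 + 31
35 = 1 × 31 + 4
31 = 7 × 4 + 3
4 = 1 × 3 + 1
3 = 3 × 1 + 0
Continued fraction: [0; 1, 1, 7, 1, 3]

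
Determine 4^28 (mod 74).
70

Repeated squaring. Binary of 28 = 11100.
4^1 ≡ 4 (mod 74); 4^2 ≡ 16 (mod 74); 4^4 ≡ 34 (mod 74); 4^8 ≡ 46 (mod 74); 4^16 ≡ 44 (mod 74)
4^28 = 4^4 × 4^8 × 4^16 ≡ 70 (mod 74)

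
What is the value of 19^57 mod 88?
35

Repeated squaring. Binary of 57 = 111001.
19^1 ≡ 19 (mod 88); 19^2 ≡ 9 (mod 88); 19^4 ≡ 81 (mod 88); 19^8 ≡ 49 (mod 88); 19^16 ≡ 25 (mod 88); 19^32 ≡ 9 (mod 88)
19^57 = 19^1 × 19^8 × 19^16 × 19^32 ≡ 35 (mod 88)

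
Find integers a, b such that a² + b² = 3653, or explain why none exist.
17² + 58² (a=17, b=58)

Factorization: 3653 = 13 × 281
By Fermat: n is sum of two squares iff every prime p ≡ 3 (mod 4) appears to even power.
All primes ≡ 3 (mod 4) appear to even power.
Search a = 0, 1, 2, … for 3653 - a² a perfect square: first hit at a = 17: 3653 - 289 = 3364 = 58².
3653 = 17² + 58² = 289 + 3364 ✓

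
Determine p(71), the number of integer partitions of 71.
4697205

p(n) counts ways to write n as a sum of positive integers (order ignored).
Euler's pentagonal recurrence: p(k) = p(k-1) + p(k-2) - p(k-5) - p(k-7) + p(k-12) + p(k-15) - ... (offsets j(3j∓1)/2, signs ++--, p(0)=1, p(<0)=0).
DP table for k = 0..70: p(0)=1, p(1)=1, p(2)=2, p(3)=3, p(4)=5, p(5)=7, p(6)=11, p(7)=15, p(8)=22, p(9)=30, p(10)=42, p(11)=56, p(12)=77, p(13)=101, p(14)=135, p(15)=176, p(16)=231, p(17)=297, p(18)=385, p(19)=490, p(20)=627, p(21)=792, p(22)=1002, p(23)=1255, p(24)=1575, p(25)=1958, p(26)=2436, p(27)=3010, p(28)=3718, p(29)=4565, p(30)=5604, p(31)=6842, p(32)=8349, p(33)=10143, p(34)=12310, p(35)=14883, p(36)=17977, p(37)=21637, p(38)=26015, p(39)=31185, p(40)=37338, p(41)=44583, p(42)=53174, p(43)=63261, p(44)=75175, p(45)=89134, p(46)=105558, p(47)=124754, p(48)=147273, p(49)=173525, p(50)=204226, p(51)=239943, p(52)=281589, p(53)=329931, p(54)=386155, p(55)=451276, p(56)=526823, p(57)=614154, p(58)=715220, p(59)=831820, p(60)=966467, p(61)=1121505, p(62)=1300156, p(63)=1505499, p(64)=1741630, p(65)=2012558, p(66)=2323520, p(67)=2679689, p(68)=3087735, p(69)=3554345, p(70)=4087968.
Final step: p(71) = p(70) + p(69) - p(66) - p(64) + p(59) + p(56) - p(49) - p(45) + p(36) + p(31) - p(20) - p(14) + p(1)
= 4087968 + 3554345 - 2323520 - 1741630 + 831820 + 526823 - 173525 - 89134 + 17977 + 6842 - 627 - 135 + 1
= 4697205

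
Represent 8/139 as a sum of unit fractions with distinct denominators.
1/18 + 1/501 + 1/417834

Greedy algorithm:
8/139: ceiling(139/8) = 18, use 1/18
5/2502: ceiling(2502/5) = 501, use 1/501
1/417834: ceiling(417834/1) = 417834, use 1/417834
Result: 8/139 = 1/18 + 1/501 + 1/417834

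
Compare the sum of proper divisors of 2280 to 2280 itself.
abundant

Proper divisors of 2280: sum = 1 + 2 + 3 + 4 + 5 + 6 + 8 + 10 + ... + 456 + 570 + 760 + 1140 (31 divisors) = 4920
Since 4920 > 2280, 2280 is abundant.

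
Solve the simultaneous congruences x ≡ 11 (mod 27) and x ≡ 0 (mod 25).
200

Using Chinese Remainder Theorem:
M = 27 × 25 = 675
M1 = 25, M2 = 27
y1 = 25^(-1) mod 27 = 13
y2 = 27^(-1) mod 25 = 13
x = (11×25×13 + 0×27×13) mod 675 = 200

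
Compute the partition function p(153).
54770336324

p(n) counts ways to write n as a sum of positive integers (order ignored).
Euler's pentagonal recurrence: p(k) = p(k-1) + p(k-2) - p(k-5) - p(k-7) + p(k-12) + p(k-15) - ... (offsets j(3j∓1)/2, signs ++--, p(0)=1, p(<0)=0).
DP table for k = 0..152: p(0)=1, p(1)=1, p(2)=2, p(3)=3, p(4)=5, p(5)=7, p(6)=11, p(7)=15, p(8)=22, p(9)=30, p(10)=42, p(11)=56, p(12)=77, p(13)=101, p(14)=135, p(15)=176, p(16)=231, p(17)=297, p(18)=385, p(19)=490, p(20)=627, p(21)=792, p(22)=1002, p(23)=1255, p(24)=1575, p(25)=1958, p(26)=2436, p(27)=3010, p(28)=3718, p(29)=4565, p(30)=5604, p(31)=6842, p(32)=8349, p(33)=10143, p(34)=12310, p(35)=14883, p(36)=17977, p(37)=21637, p(38)=26015, p(39)=31185, p(40)=37338, p(41)=44583, p(42)=53174, p(43)=63261, p(44)=75175, p(45)=89134, p(46)=105558, p(47)=124754, p(48)=147273, p(49)=173525, p(50)=204226, p(51)=239943, p(52)=281589, p(53)=329931, p(54)=386155, p(55)=451276, p(56)=526823, p(57)=614154, p(58)=715220, p(59)=831820, p(60)=966467, p(61)=1121505, p(62)=1300156, p(63)=1505499, p(64)=1741630, p(65)=2012558, p(66)=2323520, p(67)=2679689, p(68)=3087735, p(69)=3554345, p(70)=4087968, p(71)=4697205, p(72)=5392783, p(73)=6185689, p(74)=7089500, p(75)=8118264, p(76)=9289091, p(77)=10619863, p(78)=12132164, p(79)=13848650, p(80)=15796476, p(81)=18004327, p(82)=20506255, p(83)=23338469, p(84)=26543660, p(85)=30167357, p(86)=34262962, p(87)=38887673, p(88)=44108109, p(89)=49995925, p(90)=56634173, p(91)=64112359, p(92)=72533807, p(93)=82010177, p(94)=92669720, p(95)=104651419, p(96)=118114304, p(97)=133230930, p(98)=150198136, p(99)=169229875, p(100)=190569292, p(101)=214481126, p(102)=241265379, p(103)=271248950, p(104)=304801365, p(105)=342325709, p(106)=384276336, p(107)=431149389, p(108)=483502844, p(109)=541946240, p(110)=607163746, p(111)=679903203, p(112)=761002156, p(113)=851376628, p(114)=952050665, p(115)=1064144451, p(116)=1188908248, p(117)=1327710076, p(118)=1482074143, p(119)=1653668665, p(120)=1844349560, p(121)=2056148051, p(122)=2291320912, p(123)=2552338241, p(124)=2841940500, p(125)=3163127352, p(126)=3519222692, p(127)=3913864295, p(128)=4351078600, p(129)=4835271870, p(130)=5371315400, p(131)=5964539504, p(132)=6620830889, p(133)=7346629512, p(134)=8149040695, p(135)=9035836076, p(136)=10015581680, p(137)=11097645016, p(138)=12292341831, p(139)=13610949895, p(140)=15065878135, p(141)=16670689208, p(142)=18440293320, p(143)=20390982757, p(144)=22540654445, p(145)=24908858009, p(146)=27517052599, p(147)=30388671978, p(148)=33549419497, p(149)=37027355200, p(150)=40853235313, p(151)=45060624582, p(152)=49686288421.
Final step: p(153) = p(152) + p(151) - p(148) - p(146) + p(141) + p(138) - p(131) - p(127) + p(118) + p(113) - p(102) - p(96) + p(83) + p(76) - p(61) - p(53) + p(36) + p(27) - p(8)
= 49686288421 + 45060624582 - 33549419497 - 27517052599 + 16670689208 + 12292341831 - 5964539504 - 3913864295 + 1482074143 + 851376628 - 241265379 - 118114304 + 23338469 + 9289091 - 1121505 - 329931 + 17977 + 3010 - 22
= 54770336324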